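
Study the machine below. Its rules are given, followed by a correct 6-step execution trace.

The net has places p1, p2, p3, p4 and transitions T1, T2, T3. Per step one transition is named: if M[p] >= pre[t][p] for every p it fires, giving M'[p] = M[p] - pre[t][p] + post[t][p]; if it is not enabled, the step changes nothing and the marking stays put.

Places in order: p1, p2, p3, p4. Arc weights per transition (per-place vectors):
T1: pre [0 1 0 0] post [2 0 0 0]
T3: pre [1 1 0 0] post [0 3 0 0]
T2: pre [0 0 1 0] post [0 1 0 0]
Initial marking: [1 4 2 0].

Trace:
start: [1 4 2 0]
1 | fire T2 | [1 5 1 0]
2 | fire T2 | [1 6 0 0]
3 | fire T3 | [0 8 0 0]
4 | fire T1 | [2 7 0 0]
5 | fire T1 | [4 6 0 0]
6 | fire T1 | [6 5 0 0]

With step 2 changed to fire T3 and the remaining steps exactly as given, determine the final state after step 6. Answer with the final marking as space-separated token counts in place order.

6 4 1 0

(re-executing from step 2 with the substitution; state before step 2: [1 5 1 0])
2 | fire T3 | [0 7 1 0]
3 | fire T3 | [0 7 1 0]
4 | fire T1 | [2 6 1 0]
5 | fire T1 | [4 5 1 0]
6 | fire T1 | [6 4 1 0]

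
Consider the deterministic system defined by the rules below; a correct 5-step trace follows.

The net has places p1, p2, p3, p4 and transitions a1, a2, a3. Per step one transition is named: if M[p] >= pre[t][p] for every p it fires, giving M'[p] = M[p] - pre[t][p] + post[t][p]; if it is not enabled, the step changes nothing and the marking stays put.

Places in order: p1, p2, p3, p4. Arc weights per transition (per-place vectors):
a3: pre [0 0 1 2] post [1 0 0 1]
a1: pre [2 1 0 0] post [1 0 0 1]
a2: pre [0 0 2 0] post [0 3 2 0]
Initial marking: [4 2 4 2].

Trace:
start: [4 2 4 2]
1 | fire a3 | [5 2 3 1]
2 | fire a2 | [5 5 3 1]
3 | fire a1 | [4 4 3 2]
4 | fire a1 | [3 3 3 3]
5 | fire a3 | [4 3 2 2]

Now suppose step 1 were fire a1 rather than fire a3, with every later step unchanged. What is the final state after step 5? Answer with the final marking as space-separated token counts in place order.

(re-executing from step 1 with the substitution; state before step 1: [4 2 4 2])
1 | fire a1 | [3 1 4 3]
2 | fire a2 | [3 4 4 3]
3 | fire a1 | [2 3 4 4]
4 | fire a1 | [1 2 4 5]
5 | fire a3 | [2 2 3 4]

2 2 3 4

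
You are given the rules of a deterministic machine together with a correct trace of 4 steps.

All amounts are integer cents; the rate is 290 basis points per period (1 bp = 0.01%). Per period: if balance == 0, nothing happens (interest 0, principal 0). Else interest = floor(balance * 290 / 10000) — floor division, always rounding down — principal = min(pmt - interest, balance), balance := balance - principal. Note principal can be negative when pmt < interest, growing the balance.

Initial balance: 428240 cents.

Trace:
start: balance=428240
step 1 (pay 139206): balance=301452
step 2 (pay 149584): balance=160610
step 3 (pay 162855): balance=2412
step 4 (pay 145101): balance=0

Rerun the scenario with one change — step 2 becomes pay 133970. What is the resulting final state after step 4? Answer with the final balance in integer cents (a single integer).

(re-executing from step 2 with the substitution; state before step 2: balance=301452)
step 2 (pay 133970): balance=176224
step 3 (pay 162855): balance=18479
step 4 (pay 145101): balance=0

0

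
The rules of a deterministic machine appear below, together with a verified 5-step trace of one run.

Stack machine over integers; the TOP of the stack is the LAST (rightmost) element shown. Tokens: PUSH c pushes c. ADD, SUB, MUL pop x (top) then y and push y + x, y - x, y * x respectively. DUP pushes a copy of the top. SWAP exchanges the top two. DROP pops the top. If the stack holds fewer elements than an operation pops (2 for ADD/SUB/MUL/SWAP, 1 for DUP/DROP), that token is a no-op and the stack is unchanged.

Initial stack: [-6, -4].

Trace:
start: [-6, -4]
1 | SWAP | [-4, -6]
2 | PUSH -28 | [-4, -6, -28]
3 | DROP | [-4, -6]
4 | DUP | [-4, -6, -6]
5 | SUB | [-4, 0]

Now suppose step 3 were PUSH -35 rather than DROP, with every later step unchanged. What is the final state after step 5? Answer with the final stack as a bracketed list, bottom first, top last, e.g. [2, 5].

[-4, -6, -28, 0]

(re-executing from step 3 with the substitution; state before step 3: [-4, -6, -28])
3 | PUSH -35 | [-4, -6, -28, -35]
4 | DUP | [-4, -6, -28, -35, -35]
5 | SUB | [-4, -6, -28, 0]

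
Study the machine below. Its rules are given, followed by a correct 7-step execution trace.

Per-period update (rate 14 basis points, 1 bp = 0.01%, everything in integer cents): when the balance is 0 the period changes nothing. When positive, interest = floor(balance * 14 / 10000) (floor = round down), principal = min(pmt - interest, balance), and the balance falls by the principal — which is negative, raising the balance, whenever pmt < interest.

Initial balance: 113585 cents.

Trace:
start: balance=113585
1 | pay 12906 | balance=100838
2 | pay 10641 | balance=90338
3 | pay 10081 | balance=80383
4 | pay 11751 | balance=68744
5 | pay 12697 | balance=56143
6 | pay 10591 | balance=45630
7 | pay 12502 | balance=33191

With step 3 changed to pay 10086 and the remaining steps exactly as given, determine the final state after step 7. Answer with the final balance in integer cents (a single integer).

(re-executing from step 3 with the substitution; state before step 3: balance=90338)
3 | pay 10086 | balance=80378
4 | pay 11751 | balance=68739
5 | pay 12697 | balance=56138
6 | pay 10591 | balance=45625
7 | pay 12502 | balance=33186

33186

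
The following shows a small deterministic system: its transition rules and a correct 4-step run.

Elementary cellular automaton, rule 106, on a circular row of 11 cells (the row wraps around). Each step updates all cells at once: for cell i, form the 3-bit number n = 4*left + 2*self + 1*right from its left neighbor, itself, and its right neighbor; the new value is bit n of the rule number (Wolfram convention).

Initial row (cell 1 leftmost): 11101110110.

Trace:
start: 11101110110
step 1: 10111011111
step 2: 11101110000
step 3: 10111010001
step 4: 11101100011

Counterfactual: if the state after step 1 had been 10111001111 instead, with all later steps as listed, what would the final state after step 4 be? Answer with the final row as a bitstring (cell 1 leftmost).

11111101011

state after step 1 := 10111001111
step 2: 11101011000
step 3: 10110111001
step 4: 11111101011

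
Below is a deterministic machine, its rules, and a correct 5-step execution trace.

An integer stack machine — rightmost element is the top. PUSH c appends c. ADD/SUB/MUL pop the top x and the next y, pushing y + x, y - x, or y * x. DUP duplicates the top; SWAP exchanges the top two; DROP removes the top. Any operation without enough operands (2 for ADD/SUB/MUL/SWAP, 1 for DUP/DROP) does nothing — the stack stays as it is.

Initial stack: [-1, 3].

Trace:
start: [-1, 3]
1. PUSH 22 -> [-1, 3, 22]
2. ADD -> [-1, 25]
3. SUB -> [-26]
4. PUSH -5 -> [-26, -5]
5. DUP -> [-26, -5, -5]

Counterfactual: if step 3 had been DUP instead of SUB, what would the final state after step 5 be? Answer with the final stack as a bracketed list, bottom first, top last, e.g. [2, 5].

(re-executing from step 3 with the substitution; state before step 3: [-1, 25])
3. DUP -> [-1, 25, 25]
4. PUSH -5 -> [-1, 25, 25, -5]
5. DUP -> [-1, 25, 25, -5, -5]

[-1, 25, 25, -5, -5]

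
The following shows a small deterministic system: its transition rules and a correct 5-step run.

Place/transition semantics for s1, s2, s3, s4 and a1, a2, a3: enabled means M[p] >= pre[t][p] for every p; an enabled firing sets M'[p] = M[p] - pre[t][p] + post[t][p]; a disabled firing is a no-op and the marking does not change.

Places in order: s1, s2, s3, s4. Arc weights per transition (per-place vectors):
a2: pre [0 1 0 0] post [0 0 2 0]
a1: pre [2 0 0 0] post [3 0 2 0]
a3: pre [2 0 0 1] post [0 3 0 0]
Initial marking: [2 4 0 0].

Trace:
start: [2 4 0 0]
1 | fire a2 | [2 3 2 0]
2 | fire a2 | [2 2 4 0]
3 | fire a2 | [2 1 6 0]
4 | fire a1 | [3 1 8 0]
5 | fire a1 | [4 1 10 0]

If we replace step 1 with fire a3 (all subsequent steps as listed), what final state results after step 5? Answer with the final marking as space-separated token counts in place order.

(re-executing from step 1 with the substitution; state before step 1: [2 4 0 0])
1 | fire a3 | [2 4 0 0]
2 | fire a2 | [2 3 2 0]
3 | fire a2 | [2 2 4 0]
4 | fire a1 | [3 2 6 0]
5 | fire a1 | [4 2 8 0]

4 2 8 0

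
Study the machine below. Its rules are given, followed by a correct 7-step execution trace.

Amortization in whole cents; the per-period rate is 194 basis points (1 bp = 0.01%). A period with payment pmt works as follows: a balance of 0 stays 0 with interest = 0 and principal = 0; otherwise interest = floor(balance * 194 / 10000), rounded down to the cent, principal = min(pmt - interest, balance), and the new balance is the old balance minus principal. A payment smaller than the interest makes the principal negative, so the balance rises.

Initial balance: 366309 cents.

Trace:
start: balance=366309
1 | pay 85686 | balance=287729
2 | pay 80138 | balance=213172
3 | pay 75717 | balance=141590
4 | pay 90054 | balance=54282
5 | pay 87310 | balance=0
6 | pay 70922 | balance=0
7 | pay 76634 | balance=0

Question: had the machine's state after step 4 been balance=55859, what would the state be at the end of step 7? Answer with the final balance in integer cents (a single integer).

0

state after step 4 := balance=55859
5 | pay 87310 | balance=0
6 | pay 70922 | balance=0
7 | pay 76634 | balance=0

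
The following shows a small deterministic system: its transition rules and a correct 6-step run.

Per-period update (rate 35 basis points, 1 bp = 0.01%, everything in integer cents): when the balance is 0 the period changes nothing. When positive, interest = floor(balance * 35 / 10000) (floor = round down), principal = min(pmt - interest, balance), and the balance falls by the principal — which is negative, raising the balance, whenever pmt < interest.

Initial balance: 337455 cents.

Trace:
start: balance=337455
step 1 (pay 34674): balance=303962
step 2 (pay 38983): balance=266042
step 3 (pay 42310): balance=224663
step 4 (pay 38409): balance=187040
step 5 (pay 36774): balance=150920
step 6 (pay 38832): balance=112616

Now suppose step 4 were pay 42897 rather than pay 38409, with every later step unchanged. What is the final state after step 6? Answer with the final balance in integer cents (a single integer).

108096

(re-executing from step 4 with the substitution; state before step 4: balance=224663)
step 4 (pay 42897): balance=182552
step 5 (pay 36774): balance=146416
step 6 (pay 38832): balance=108096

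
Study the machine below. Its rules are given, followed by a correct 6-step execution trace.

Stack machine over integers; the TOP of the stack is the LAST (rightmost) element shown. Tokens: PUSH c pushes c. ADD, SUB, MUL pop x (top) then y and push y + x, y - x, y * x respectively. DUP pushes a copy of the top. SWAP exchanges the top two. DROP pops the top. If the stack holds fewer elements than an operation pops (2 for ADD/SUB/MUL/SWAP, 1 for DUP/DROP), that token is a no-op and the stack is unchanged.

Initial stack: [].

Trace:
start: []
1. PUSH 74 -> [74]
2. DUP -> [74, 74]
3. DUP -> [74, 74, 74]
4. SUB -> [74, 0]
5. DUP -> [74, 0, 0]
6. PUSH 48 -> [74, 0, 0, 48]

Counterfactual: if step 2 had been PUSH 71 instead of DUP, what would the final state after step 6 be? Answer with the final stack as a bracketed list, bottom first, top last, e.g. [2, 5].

(re-executing from step 2 with the substitution; state before step 2: [74])
2. PUSH 71 -> [74, 71]
3. DUP -> [74, 71, 71]
4. SUB -> [74, 0]
5. DUP -> [74, 0, 0]
6. PUSH 48 -> [74, 0, 0, 48]

[74, 0, 0, 48]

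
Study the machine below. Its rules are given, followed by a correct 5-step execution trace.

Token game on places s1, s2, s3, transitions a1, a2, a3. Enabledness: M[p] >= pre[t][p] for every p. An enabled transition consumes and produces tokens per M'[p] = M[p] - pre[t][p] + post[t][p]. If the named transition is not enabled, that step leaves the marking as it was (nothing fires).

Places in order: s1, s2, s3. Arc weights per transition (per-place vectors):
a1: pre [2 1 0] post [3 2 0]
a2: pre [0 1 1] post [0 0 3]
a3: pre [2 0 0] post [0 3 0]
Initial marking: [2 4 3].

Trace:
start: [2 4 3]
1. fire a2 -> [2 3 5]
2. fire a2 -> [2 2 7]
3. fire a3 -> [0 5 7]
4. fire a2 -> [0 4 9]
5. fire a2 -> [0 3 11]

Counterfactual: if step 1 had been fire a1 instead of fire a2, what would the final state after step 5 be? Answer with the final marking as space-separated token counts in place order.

(re-executing from step 1 with the substitution; state before step 1: [2 4 3])
1. fire a1 -> [3 5 3]
2. fire a2 -> [3 4 5]
3. fire a3 -> [1 7 5]
4. fire a2 -> [1 6 7]
5. fire a2 -> [1 5 9]

1 5 9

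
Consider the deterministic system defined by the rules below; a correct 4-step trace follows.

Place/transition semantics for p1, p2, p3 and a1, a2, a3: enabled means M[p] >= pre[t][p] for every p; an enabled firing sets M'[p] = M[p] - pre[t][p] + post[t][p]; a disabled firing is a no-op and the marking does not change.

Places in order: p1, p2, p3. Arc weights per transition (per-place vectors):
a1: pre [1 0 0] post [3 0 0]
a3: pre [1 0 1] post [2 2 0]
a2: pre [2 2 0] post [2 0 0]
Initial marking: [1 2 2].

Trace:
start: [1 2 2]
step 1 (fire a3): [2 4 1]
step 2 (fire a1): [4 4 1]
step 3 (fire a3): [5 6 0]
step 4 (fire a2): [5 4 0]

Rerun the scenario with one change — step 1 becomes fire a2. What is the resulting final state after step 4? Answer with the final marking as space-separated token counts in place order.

4 2 1

(re-executing from step 1 with the substitution; state before step 1: [1 2 2])
step 1 (fire a2): [1 2 2]
step 2 (fire a1): [3 2 2]
step 3 (fire a3): [4 4 1]
step 4 (fire a2): [4 2 1]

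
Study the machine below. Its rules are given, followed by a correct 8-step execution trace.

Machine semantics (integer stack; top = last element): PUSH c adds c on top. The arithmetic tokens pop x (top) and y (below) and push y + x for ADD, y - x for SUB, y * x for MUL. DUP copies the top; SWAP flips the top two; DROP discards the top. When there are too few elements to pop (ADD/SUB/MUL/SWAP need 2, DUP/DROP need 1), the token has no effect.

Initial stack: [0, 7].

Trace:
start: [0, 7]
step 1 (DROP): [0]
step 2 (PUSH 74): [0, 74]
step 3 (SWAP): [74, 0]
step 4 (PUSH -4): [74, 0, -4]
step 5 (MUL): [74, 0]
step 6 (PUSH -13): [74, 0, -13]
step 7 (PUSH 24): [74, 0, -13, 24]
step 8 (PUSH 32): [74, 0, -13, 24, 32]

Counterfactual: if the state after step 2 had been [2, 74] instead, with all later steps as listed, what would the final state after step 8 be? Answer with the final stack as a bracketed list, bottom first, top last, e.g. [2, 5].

[74, -8, -13, 24, 32]

state after step 2 := [2, 74]
step 3 (SWAP): [74, 2]
step 4 (PUSH -4): [74, 2, -4]
step 5 (MUL): [74, -8]
step 6 (PUSH -13): [74, -8, -13]
step 7 (PUSH 24): [74, -8, -13, 24]
step 8 (PUSH 32): [74, -8, -13, 24, 32]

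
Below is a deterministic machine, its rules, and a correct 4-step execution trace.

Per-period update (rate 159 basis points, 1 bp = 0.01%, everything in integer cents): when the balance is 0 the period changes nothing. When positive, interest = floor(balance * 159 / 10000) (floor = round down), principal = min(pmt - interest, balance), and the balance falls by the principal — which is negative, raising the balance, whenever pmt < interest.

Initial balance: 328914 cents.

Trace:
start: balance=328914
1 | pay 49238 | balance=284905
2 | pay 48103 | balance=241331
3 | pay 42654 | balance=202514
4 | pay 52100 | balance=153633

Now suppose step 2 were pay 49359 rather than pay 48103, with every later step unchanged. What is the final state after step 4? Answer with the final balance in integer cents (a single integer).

(re-executing from step 2 with the substitution; state before step 2: balance=284905)
2 | pay 49359 | balance=240075
3 | pay 42654 | balance=201238
4 | pay 52100 | balance=152337

152337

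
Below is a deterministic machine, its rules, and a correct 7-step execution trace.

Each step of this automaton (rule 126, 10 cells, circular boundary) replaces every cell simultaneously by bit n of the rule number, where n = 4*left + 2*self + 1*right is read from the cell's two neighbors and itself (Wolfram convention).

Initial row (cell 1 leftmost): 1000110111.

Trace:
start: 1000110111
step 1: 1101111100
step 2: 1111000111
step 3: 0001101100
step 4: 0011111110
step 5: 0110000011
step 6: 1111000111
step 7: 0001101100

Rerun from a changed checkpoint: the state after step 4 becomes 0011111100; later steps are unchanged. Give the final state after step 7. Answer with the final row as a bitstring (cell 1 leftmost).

0001111000

state after step 4 := 0011111100
step 5: 0110000110
step 6: 1111001111
step 7: 0001111000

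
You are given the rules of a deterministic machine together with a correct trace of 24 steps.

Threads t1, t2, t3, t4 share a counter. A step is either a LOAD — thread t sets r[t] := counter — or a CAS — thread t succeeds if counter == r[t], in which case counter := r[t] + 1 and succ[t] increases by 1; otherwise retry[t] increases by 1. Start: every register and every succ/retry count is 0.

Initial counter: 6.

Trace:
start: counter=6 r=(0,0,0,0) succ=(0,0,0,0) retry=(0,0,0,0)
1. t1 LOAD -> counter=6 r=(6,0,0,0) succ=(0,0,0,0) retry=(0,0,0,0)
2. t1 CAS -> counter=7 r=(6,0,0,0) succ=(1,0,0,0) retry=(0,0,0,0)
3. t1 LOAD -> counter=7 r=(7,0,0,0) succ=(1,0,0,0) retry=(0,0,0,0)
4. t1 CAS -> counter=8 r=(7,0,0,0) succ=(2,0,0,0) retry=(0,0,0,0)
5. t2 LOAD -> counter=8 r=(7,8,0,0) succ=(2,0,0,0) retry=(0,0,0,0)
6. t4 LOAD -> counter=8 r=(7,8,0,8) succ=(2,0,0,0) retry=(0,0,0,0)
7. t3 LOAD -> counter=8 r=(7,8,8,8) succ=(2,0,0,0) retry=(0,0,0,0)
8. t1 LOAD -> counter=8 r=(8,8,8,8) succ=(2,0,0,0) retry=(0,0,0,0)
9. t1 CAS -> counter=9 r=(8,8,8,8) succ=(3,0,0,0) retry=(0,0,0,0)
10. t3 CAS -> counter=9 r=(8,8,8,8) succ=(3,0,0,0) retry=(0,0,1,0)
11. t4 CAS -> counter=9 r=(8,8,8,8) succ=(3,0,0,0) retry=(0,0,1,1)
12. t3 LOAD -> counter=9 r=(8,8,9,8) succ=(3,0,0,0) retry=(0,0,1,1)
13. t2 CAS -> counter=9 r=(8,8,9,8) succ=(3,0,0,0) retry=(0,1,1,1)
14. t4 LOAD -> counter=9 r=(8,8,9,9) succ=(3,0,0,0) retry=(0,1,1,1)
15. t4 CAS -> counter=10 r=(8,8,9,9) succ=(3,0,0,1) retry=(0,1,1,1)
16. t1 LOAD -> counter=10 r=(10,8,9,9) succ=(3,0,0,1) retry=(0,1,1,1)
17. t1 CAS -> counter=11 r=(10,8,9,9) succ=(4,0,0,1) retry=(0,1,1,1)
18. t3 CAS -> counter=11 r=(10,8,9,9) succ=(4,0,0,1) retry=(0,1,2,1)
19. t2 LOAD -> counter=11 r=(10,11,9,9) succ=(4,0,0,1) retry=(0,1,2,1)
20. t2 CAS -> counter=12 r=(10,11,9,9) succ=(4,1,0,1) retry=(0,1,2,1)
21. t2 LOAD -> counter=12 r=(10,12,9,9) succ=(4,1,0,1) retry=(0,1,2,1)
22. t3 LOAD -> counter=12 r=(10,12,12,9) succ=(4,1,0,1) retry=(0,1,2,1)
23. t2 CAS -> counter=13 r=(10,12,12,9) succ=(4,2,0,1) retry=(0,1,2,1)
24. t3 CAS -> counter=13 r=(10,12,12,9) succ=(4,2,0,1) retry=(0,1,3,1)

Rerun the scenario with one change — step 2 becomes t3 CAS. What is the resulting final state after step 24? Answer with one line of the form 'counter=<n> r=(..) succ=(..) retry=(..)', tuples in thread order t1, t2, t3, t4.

(re-executing from step 2 with the substitution; state before step 2: counter=6 r=(6,0,0,0) succ=(0,0,0,0) retry=(0,0,0,0))
2. t3 CAS -> counter=6 r=(6,0,0,0) succ=(0,0,0,0) retry=(0,0,1,0)
3. t1 LOAD -> counter=6 r=(6,0,0,0) succ=(0,0,0,0) retry=(0,0,1,0)
4. t1 CAS -> counter=7 r=(6,0,0,0) succ=(1,0,0,0) retry=(0,0,1,0)
5. t2 LOAD -> counter=7 r=(6,7,0,0) succ=(1,0,0,0) retry=(0,0,1,0)
6. t4 LOAD -> counter=7 r=(6,7,0,7) succ=(1,0,0,0) retry=(0,0,1,0)
7. t3 LOAD -> counter=7 r=(6,7,7,7) succ=(1,0,0,0) retry=(0,0,1,0)
8. t1 LOAD -> counter=7 r=(7,7,7,7) succ=(1,0,0,0) retry=(0,0,1,0)
9. t1 CAS -> counter=8 r=(7,7,7,7) succ=(2,0,0,0) retry=(0,0,1,0)
10. t3 CAS -> counter=8 r=(7,7,7,7) succ=(2,0,0,0) retry=(0,0,2,0)
11. t4 CAS -> counter=8 r=(7,7,7,7) succ=(2,0,0,0) retry=(0,0,2,1)
12. t3 LOAD -> counter=8 r=(7,7,8,7) succ=(2,0,0,0) retry=(0,0,2,1)
13. t2 CAS -> counter=8 r=(7,7,8,7) succ=(2,0,0,0) retry=(0,1,2,1)
14. t4 LOAD -> counter=8 r=(7,7,8,8) succ=(2,0,0,0) retry=(0,1,2,1)
15. t4 CAS -> counter=9 r=(7,7,8,8) succ=(2,0,0,1) retry=(0,1,2,1)
16. t1 LOAD -> counter=9 r=(9,7,8,8) succ=(2,0,0,1) retry=(0,1,2,1)
17. t1 CAS -> counter=10 r=(9,7,8,8) succ=(3,0,0,1) retry=(0,1,2,1)
18. t3 CAS -> counter=10 r=(9,7,8,8) succ=(3,0,0,1) retry=(0,1,3,1)
19. t2 LOAD -> counter=10 r=(9,10,8,8) succ=(3,0,0,1) retry=(0,1,3,1)
20. t2 CAS -> counter=11 r=(9,10,8,8) succ=(3,1,0,1) retry=(0,1,3,1)
21. t2 LOAD -> counter=11 r=(9,11,8,8) succ=(3,1,0,1) retry=(0,1,3,1)
22. t3 LOAD -> counter=11 r=(9,11,11,8) succ=(3,1,0,1) retry=(0,1,3,1)
23. t2 CAS -> counter=12 r=(9,11,11,8) succ=(3,2,0,1) retry=(0,1,3,1)
24. t3 CAS -> counter=12 r=(9,11,11,8) succ=(3,2,0,1) retry=(0,1,4,1)

counter=12 r=(9,11,11,8) succ=(3,2,0,1) retry=(0,1,4,1)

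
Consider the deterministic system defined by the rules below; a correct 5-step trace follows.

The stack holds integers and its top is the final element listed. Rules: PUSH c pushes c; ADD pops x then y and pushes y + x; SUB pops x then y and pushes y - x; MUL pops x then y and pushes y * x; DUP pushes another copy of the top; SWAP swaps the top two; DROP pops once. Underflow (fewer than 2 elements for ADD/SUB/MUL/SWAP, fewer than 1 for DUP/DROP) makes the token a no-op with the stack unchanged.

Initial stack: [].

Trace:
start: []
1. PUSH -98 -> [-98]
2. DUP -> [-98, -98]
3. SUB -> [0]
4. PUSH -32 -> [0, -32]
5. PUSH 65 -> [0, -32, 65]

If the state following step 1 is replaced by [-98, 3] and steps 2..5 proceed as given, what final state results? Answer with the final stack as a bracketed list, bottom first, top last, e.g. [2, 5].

state after step 1 := [-98, 3]
2. DUP -> [-98, 3, 3]
3. SUB -> [-98, 0]
4. PUSH -32 -> [-98, 0, -32]
5. PUSH 65 -> [-98, 0, -32, 65]

[-98, 0, -32, 65]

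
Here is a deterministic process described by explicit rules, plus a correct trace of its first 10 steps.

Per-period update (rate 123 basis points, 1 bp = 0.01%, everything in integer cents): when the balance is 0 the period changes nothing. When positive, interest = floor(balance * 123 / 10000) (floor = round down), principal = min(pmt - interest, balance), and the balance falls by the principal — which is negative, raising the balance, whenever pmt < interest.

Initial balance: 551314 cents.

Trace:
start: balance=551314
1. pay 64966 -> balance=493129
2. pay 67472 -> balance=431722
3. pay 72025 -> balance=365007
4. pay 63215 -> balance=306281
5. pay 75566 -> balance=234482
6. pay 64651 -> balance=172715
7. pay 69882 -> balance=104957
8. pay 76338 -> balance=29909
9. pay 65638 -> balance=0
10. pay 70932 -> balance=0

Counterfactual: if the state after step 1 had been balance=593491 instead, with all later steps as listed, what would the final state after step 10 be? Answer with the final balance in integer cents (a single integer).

5304

state after step 1 := balance=593491
2. pay 67472 -> balance=533318
3. pay 72025 -> balance=467852
4. pay 63215 -> balance=410391
5. pay 75566 -> balance=339872
6. pay 64651 -> balance=279401
7. pay 69882 -> balance=212955
8. pay 76338 -> balance=139236
9. pay 65638 -> balance=75310
10. pay 70932 -> balance=5304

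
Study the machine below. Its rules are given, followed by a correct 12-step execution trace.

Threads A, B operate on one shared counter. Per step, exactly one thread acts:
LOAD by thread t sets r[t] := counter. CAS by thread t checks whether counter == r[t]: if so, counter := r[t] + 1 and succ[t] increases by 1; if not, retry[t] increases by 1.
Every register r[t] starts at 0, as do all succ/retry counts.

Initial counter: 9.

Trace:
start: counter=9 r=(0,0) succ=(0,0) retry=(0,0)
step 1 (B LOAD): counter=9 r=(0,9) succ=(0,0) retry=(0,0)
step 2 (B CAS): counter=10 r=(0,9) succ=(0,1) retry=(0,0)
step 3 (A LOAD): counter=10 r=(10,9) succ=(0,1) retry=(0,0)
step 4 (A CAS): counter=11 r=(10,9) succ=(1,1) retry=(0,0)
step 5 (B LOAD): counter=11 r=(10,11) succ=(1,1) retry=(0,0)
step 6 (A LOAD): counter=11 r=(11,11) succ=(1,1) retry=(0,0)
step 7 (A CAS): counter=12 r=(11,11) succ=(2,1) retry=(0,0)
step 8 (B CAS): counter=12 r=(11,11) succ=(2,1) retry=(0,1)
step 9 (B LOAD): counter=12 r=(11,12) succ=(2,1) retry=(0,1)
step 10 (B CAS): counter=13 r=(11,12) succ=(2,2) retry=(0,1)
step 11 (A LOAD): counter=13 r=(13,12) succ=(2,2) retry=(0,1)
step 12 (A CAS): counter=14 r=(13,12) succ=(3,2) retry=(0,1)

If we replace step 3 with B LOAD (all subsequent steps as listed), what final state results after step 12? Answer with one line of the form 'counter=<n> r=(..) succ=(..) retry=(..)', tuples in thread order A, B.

(re-executing from step 3 with the substitution; state before step 3: counter=10 r=(0,9) succ=(0,1) retry=(0,0))
step 3 (B LOAD): counter=10 r=(0,10) succ=(0,1) retry=(0,0)
step 4 (A CAS): counter=10 r=(0,10) succ=(0,1) retry=(1,0)
step 5 (B LOAD): counter=10 r=(0,10) succ=(0,1) retry=(1,0)
step 6 (A LOAD): counter=10 r=(10,10) succ=(0,1) retry=(1,0)
step 7 (A CAS): counter=11 r=(10,10) succ=(1,1) retry=(1,0)
step 8 (B CAS): counter=11 r=(10,10) succ=(1,1) retry=(1,1)
step 9 (B LOAD): counter=11 r=(10,11) succ=(1,1) retry=(1,1)
step 10 (B CAS): counter=12 r=(10,11) succ=(1,2) retry=(1,1)
step 11 (A LOAD): counter=12 r=(12,11) succ=(1,2) retry=(1,1)
step 12 (A CAS): counter=13 r=(12,11) succ=(2,2) retry=(1,1)

counter=13 r=(12,11) succ=(2,2) retry=(1,1)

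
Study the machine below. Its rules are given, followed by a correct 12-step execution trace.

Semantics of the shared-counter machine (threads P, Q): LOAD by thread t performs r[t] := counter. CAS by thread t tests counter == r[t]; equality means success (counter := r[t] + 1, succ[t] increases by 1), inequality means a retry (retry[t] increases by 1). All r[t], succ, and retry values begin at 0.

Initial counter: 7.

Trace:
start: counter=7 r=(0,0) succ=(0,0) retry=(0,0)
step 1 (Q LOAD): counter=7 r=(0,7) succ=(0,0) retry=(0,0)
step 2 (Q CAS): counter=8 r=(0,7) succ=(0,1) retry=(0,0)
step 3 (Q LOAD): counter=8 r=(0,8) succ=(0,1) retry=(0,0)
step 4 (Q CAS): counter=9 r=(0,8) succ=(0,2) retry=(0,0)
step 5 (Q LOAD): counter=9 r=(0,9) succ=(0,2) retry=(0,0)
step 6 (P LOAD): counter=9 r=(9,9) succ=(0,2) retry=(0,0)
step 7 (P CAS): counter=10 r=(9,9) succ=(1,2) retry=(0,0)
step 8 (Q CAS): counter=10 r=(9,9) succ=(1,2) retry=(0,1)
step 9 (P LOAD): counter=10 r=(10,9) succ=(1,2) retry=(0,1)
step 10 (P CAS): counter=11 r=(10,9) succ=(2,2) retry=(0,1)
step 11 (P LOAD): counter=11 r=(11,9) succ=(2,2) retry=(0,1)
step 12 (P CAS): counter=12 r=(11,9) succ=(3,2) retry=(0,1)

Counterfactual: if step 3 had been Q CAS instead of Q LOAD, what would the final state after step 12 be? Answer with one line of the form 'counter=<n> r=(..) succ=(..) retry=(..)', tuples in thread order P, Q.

counter=11 r=(10,8) succ=(3,1) retry=(0,3)

(re-executing from step 3 with the substitution; state before step 3: counter=8 r=(0,7) succ=(0,1) retry=(0,0))
step 3 (Q CAS): counter=8 r=(0,7) succ=(0,1) retry=(0,1)
step 4 (Q CAS): counter=8 r=(0,7) succ=(0,1) retry=(0,2)
step 5 (Q LOAD): counter=8 r=(0,8) succ=(0,1) retry=(0,2)
step 6 (P LOAD): counter=8 r=(8,8) succ=(0,1) retry=(0,2)
step 7 (P CAS): counter=9 r=(8,8) succ=(1,1) retry=(0,2)
step 8 (Q CAS): counter=9 r=(8,8) succ=(1,1) retry=(0,3)
step 9 (P LOAD): counter=9 r=(9,8) succ=(1,1) retry=(0,3)
step 10 (P CAS): counter=10 r=(9,8) succ=(2,1) retry=(0,3)
step 11 (P LOAD): counter=10 r=(10,8) succ=(2,1) retry=(0,3)
step 12 (P CAS): counter=11 r=(10,8) succ=(3,1) retry=(0,3)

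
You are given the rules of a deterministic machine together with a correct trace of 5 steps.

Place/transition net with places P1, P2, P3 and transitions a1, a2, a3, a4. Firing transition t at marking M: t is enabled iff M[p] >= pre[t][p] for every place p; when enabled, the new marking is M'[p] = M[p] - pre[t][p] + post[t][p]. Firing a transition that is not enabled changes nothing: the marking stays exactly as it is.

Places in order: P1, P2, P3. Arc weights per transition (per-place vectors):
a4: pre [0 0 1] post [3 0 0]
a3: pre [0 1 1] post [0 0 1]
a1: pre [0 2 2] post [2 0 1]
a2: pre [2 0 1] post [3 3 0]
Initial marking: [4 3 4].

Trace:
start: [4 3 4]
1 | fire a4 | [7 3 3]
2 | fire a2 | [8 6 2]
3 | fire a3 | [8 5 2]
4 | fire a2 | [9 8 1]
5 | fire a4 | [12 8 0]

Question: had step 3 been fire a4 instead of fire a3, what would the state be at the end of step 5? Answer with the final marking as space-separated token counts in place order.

12 9 0

(re-executing from step 3 with the substitution; state before step 3: [8 6 2])
3 | fire a4 | [11 6 1]
4 | fire a2 | [12 9 0]
5 | fire a4 | [12 9 0]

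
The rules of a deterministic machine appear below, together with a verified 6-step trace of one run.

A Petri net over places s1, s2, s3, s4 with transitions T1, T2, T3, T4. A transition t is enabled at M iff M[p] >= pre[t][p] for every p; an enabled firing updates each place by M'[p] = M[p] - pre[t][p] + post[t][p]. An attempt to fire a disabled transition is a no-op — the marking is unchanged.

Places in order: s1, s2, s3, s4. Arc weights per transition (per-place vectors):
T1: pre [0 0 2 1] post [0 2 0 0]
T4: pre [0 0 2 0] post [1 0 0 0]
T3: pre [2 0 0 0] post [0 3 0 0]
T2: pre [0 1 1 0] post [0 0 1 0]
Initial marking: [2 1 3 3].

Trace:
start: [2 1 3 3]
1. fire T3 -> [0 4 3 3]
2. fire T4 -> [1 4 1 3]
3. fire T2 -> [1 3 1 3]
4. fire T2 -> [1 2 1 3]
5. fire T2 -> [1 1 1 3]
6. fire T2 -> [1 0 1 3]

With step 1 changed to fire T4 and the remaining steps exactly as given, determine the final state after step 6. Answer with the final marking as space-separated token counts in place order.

(re-executing from step 1 with the substitution; state before step 1: [2 1 3 3])
1. fire T4 -> [3 1 1 3]
2. fire T4 -> [3 1 1 3]
3. fire T2 -> [3 0 1 3]
4. fire T2 -> [3 0 1 3]
5. fire T2 -> [3 0 1 3]
6. fire T2 -> [3 0 1 3]

3 0 1 3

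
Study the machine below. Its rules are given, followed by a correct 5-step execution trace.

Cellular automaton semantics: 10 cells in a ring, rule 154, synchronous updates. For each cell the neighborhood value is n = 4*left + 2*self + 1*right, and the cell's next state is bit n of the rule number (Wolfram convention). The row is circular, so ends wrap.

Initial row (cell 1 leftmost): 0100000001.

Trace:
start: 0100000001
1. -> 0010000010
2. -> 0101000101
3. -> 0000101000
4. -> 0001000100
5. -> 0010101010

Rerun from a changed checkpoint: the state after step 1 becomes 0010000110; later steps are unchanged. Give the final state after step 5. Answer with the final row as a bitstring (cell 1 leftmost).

state after step 1 := 0010000110
2. -> 0101001101
3. -> 0000111000
4. -> 0001110100
5. -> 0011100010

0011100010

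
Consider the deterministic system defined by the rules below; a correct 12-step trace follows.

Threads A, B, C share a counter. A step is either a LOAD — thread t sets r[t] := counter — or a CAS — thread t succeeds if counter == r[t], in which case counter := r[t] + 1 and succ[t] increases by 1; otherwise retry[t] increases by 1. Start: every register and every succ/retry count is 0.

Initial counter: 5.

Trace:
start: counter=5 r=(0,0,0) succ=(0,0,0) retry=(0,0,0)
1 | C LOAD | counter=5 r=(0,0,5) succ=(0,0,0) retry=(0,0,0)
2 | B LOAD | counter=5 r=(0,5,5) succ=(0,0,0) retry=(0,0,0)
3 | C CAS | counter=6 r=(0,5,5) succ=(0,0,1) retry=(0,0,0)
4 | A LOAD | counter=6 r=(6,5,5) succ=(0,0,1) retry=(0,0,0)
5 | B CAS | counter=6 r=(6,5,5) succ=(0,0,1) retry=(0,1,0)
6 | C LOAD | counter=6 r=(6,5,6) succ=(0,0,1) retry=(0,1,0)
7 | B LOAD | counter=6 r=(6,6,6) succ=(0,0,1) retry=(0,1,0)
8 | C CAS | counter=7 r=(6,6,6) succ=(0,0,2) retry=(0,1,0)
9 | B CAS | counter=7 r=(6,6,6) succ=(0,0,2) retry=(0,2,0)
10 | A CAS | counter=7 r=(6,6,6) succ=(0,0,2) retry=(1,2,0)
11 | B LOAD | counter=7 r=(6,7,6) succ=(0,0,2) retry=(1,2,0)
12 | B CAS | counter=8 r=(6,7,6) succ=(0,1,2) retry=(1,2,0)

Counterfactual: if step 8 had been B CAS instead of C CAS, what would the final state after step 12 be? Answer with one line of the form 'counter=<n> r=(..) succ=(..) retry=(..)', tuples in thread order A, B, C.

(re-executing from step 8 with the substitution; state before step 8: counter=6 r=(6,6,6) succ=(0,0,1) retry=(0,1,0))
8 | B CAS | counter=7 r=(6,6,6) succ=(0,1,1) retry=(0,1,0)
9 | B CAS | counter=7 r=(6,6,6) succ=(0,1,1) retry=(0,2,0)
10 | A CAS | counter=7 r=(6,6,6) succ=(0,1,1) retry=(1,2,0)
11 | B LOAD | counter=7 r=(6,7,6) succ=(0,1,1) retry=(1,2,0)
12 | B CAS | counter=8 r=(6,7,6) succ=(0,2,1) retry=(1,2,0)

counter=8 r=(6,7,6) succ=(0,2,1) retry=(1,2,0)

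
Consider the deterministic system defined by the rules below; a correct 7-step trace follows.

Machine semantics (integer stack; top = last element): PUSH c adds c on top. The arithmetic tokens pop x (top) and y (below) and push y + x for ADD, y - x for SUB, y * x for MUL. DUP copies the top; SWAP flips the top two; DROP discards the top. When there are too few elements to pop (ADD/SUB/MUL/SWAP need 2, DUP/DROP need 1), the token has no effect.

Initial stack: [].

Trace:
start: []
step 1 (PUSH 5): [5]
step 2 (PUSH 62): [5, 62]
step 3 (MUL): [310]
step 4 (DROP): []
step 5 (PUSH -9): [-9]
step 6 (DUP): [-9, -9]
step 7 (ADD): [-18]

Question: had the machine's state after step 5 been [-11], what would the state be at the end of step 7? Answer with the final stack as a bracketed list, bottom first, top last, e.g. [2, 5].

[-22]

state after step 5 := [-11]
step 6 (DUP): [-11, -11]
step 7 (ADD): [-22]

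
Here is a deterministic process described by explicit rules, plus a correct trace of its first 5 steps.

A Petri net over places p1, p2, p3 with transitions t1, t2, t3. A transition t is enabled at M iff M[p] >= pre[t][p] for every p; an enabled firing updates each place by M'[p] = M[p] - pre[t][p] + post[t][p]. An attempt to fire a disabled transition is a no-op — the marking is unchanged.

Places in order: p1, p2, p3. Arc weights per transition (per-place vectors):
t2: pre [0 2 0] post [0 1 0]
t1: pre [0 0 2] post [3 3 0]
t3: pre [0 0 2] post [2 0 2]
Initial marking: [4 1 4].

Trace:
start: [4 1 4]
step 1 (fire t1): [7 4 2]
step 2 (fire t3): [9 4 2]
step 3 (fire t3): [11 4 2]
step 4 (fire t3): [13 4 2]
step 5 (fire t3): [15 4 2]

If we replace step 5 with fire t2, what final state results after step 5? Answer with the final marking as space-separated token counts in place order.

(re-executing from step 5 with the substitution; state before step 5: [13 4 2])
step 5 (fire t2): [13 3 2]

13 3 2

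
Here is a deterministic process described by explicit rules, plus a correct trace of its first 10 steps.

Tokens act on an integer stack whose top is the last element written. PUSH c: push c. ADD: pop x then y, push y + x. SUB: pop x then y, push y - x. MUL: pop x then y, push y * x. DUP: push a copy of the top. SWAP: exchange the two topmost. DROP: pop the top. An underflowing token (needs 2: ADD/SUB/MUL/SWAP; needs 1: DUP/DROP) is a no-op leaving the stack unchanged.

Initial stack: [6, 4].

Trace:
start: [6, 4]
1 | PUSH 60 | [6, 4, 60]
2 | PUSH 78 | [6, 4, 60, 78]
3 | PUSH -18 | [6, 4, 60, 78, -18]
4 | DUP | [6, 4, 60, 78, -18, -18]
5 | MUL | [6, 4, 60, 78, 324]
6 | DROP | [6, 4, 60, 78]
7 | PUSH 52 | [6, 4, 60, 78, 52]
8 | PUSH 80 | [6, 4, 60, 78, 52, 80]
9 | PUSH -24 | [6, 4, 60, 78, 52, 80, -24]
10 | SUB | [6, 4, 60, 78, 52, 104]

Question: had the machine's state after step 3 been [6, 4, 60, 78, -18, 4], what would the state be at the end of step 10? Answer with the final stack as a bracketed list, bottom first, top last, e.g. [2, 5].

[6, 4, 60, 78, -18, 52, 104]

state after step 3 := [6, 4, 60, 78, -18, 4]
4 | DUP | [6, 4, 60, 78, -18, 4, 4]
5 | MUL | [6, 4, 60, 78, -18, 16]
6 | DROP | [6, 4, 60, 78, -18]
7 | PUSH 52 | [6, 4, 60, 78, -18, 52]
8 | PUSH 80 | [6, 4, 60, 78, -18, 52, 80]
9 | PUSH -24 | [6, 4, 60, 78, -18, 52, 80, -24]
10 | SUB | [6, 4, 60, 78, -18, 52, 104]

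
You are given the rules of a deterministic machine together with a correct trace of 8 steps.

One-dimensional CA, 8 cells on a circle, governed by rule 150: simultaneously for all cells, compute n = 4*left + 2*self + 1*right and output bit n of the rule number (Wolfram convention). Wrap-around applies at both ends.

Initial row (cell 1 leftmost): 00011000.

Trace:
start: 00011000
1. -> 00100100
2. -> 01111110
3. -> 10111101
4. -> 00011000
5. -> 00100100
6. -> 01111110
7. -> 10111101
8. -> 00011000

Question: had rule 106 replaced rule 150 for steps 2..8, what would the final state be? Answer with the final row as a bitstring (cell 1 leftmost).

(re-executing steps 2..8 under rule 106; state before step 2: 00100100)
2. -> 01001000
3. -> 10010000
4. -> 00100001
5. -> 01000010
6. -> 10000100
7. -> 00001001
8. -> 00010010

00010010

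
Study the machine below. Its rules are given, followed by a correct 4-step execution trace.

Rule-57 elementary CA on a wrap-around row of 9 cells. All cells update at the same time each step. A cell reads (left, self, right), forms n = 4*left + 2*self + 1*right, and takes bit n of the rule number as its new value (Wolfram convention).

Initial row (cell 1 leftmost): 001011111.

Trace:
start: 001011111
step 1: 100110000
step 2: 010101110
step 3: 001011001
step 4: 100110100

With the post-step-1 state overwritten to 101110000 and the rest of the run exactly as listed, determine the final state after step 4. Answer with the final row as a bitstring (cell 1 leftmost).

101010100

state after step 1 := 101110000
step 2: 011001110
step 3: 010101001
step 4: 101010100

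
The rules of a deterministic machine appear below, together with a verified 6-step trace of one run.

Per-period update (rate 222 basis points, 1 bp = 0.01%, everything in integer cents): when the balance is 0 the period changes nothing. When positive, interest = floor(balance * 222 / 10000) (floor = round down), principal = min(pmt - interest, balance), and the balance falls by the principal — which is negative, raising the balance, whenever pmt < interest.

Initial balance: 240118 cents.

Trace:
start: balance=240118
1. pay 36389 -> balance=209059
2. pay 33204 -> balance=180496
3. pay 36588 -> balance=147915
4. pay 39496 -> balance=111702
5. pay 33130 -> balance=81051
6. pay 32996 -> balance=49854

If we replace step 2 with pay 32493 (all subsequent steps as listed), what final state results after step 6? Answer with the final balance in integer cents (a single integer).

(re-executing from step 2 with the substitution; state before step 2: balance=209059)
2. pay 32493 -> balance=181207
3. pay 36588 -> balance=148641
4. pay 39496 -> balance=112444
5. pay 33130 -> balance=81810
6. pay 32996 -> balance=50630

50630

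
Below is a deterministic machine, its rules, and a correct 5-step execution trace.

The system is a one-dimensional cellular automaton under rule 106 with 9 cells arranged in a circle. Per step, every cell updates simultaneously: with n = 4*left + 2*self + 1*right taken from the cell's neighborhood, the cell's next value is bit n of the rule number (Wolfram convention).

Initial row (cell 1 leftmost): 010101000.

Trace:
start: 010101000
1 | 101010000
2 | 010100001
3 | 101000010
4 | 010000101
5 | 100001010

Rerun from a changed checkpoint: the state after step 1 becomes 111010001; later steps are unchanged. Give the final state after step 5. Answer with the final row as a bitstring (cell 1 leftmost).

state after step 1 := 111010001
2 | 001100011
3 | 011100111
4 | 110101101
5 | 011011111

011011111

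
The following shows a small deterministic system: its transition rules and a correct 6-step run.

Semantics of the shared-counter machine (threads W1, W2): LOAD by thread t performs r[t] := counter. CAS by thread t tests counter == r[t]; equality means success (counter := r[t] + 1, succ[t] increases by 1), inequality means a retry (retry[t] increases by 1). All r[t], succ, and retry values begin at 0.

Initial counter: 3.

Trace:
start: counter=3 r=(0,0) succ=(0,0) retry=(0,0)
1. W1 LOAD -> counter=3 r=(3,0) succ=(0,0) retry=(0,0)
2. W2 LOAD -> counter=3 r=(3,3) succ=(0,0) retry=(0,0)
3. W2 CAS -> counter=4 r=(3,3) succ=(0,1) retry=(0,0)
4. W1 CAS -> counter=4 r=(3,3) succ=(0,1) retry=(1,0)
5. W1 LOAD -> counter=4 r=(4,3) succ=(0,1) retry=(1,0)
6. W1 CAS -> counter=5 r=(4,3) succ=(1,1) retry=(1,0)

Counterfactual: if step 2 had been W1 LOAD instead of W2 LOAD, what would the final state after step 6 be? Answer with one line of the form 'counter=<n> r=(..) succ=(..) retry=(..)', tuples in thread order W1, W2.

(re-executing from step 2 with the substitution; state before step 2: counter=3 r=(3,0) succ=(0,0) retry=(0,0))
2. W1 LOAD -> counter=3 r=(3,0) succ=(0,0) retry=(0,0)
3. W2 CAS -> counter=3 r=(3,0) succ=(0,0) retry=(0,1)
4. W1 CAS -> counter=4 r=(3,0) succ=(1,0) retry=(0,1)
5. W1 LOAD -> counter=4 r=(4,0) succ=(1,0) retry=(0,1)
6. W1 CAS -> counter=5 r=(4,0) succ=(2,0) retry=(0,1)

counter=5 r=(4,0) succ=(2,0) retry=(0,1)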